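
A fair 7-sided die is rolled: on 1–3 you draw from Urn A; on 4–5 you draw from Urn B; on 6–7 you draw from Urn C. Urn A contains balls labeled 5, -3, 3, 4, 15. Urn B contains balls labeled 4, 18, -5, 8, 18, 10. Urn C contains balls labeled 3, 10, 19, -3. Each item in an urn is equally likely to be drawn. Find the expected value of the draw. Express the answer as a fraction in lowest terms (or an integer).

E[X | Urn A] = (5 − 3 + 3 + 4 + 15)/5 = 24/5
E[X | Urn B] = (4 + 18 − 5 + 8 + 18 + 10)/6 = 53/6
E[X | Urn C] = (3 + 10 + 19 − 3)/4 = 29/4
E[X] = (3/7)·24/5 + (2/7)·53/6 + (2/7)·29/4 = 1397/210

1397/210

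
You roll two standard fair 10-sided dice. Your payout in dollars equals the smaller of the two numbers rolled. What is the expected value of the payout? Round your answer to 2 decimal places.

$3.85

Distribution of the smaller of the two numbers rolled: 1 w.p. 19/100, 2 w.p. 17/100, 3 w.p. 3/20, 4 w.p. 13/100, 5 w.p. 11/100, 6 w.p. 9/100, …
E[payout] = (19/100)·1 + (17/100)·2 + (3/20)·3 + (13/100)·4 + (11/100)·5 + (9/100)·6 + (7/100)·7 + (1/20)·8 + (3/100)·9 + (1/100)·10 = 77/20
≈ $3.85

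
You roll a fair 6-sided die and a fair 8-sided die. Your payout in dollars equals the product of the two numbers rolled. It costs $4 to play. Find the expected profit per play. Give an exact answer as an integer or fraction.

Distribution of the product of the two numbers rolled: 1 w.p. 1/48, 2 w.p. 1/24, 3 w.p. 1/24, 4 w.p. 1/16, 5 w.p. 1/24, 6 w.p. 1/12, …
E[payout] = (1/48)·1 + (1/24)·2 + (1/24)·3 + (1/16)·4 + (1/24)·5 + (1/12)·6 + (1/48)·7 + (1/16)·8 + (1/48)·9 + (1/24)·10 + (1/12)·12 + (1/48)·14 + (1/24)·15 + (1/24)·16 + (1/24)·18 + (1/24)·20 + (1/48)·21 + (1/16)·24 + (1/48)·25 + (1/48)·28 + (1/24)·30 + (1/48)·32 + (1/48)·35 + (1/48)·36 + (1/48)·40 + (1/48)·42 + (1/48)·48 = 63/4
Expected profit = 63/4 − 4 = 47/4

47/4 dollars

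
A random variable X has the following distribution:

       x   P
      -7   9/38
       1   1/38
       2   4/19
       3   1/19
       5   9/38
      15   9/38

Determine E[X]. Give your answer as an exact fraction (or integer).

E[X] = (9/38)·(-7) + (1/38)·1 + (4/19)·2 + (1/19)·3 + (9/38)·5 + (9/38)·15
     = 70/19

70/19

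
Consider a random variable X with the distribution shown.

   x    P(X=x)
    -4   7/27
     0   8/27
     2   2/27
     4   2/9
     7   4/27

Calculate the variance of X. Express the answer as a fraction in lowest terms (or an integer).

10340/729

E[X] = (7/27)·(-4) + (8/27)·0 + (2/27)·2 + (2/9)·4 + (4/27)·7 = 28/27
E[X²] = (7/27)·16 + (8/27)·0 + (2/27)·4 + (2/9)·16 + (4/27)·49 = 412/27
Var(X) = 412/27 − (28/27)² = 10340/729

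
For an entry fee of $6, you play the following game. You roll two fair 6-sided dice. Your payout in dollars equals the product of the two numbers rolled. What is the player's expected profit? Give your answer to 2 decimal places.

$6.25

Distribution of the product of the two numbers rolled: 1 w.p. 1/36, 2 w.p. 1/18, 3 w.p. 1/18, 4 w.p. 1/12, 5 w.p. 1/18, 6 w.p. 1/9, …
E[payout] = (1/36)·1 + (1/18)·2 + (1/18)·3 + (1/12)·4 + (1/18)·5 + (1/9)·6 + (1/18)·8 + (1/36)·9 + (1/18)·10 + (1/9)·12 + (1/18)·15 + (1/36)·16 + (1/18)·18 + (1/18)·20 + (1/18)·24 + (1/36)·25 + (1/18)·30 + (1/36)·36 = 49/4
Expected profit = 49/4 − 6 = 25/4 ≈ $6.25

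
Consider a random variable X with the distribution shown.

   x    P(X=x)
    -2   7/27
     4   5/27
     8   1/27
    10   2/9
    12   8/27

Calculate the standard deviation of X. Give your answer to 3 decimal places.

E[X] = 170/27, E[X²] = 1924/27
Var(X) = E[X²] − (E[X])² = 1924/27 − 28900/729 = 23048/729
SD(X) = √(23048/729) ≈ 5.623

5.623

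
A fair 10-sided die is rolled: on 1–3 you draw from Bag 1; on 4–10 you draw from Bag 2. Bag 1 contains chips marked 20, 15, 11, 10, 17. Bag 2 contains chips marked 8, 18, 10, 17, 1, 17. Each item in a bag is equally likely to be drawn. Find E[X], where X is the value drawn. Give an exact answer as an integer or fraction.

3799/300

E[X | Bag 1] = (20 + 15 + 11 + 10 + 17)/5 = 73/5
E[X | Bag 2] = (8 + 18 + 10 + 17 + 1 + 17)/6 = 71/6
E[X] = (3/10)·73/5 + (7/10)·71/6 = 3799/300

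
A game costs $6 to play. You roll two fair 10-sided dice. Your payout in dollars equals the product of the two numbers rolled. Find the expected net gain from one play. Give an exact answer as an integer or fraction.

Distribution of the product of the two numbers rolled: 1 w.p. 1/100, 2 w.p. 1/50, 3 w.p. 1/50, 4 w.p. 3/100, 5 w.p. 1/50, 6 w.p. 1/25, …
E[payout] = (1/100)·1 + (1/50)·2 + (1/50)·3 + (3/100)·4 + (1/50)·5 + (1/25)·6 + (1/50)·7 + (1/25)·8 + (3/100)·9 + (1/25)·10 + (1/25)·12 + (1/50)·14 + (1/50)·15 + (3/100)·16 + (1/25)·18 + (1/25)·20 + (1/50)·21 + (1/25)·24 + (1/100)·25 + (1/50)·27 + (1/50)·28 + (1/25)·30 + (1/50)·32 + (1/50)·35 + (3/100)·36 + (1/25)·40 + (1/50)·42 + (1/50)·45 + (1/50)·48 + (1/100)·49 + (1/50)·50 + (1/50)·54 + (1/50)·56 + (1/50)·60 + (1/50)·63 + (1/100)·64 + (1/50)·70 + (1/50)·72 + (1/50)·80 + (1/100)·81 + (1/50)·90 + (1/100)·100 = 121/4
Expected profit = 121/4 − 6 = 97/4

97/4 dollars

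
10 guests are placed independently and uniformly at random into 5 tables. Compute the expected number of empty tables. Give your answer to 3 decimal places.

Let Xⱼ=1 if table j is empty. P(Xⱼ=1) = ((5-1)/5)^10 = 1048576/9765625.
By linearity, E[#empty] = 5·1048576/9765625 = 1048576/1953125.
≈ 0.537

0.537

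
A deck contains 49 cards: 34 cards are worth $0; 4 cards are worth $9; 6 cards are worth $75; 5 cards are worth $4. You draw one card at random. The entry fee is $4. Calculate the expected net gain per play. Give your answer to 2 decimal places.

E[payout] = (34/49)·0 + (4/49)·9 + (6/49)·75 + (5/49)·4 = 506/49
Expected profit = 506/49 − 4 = 310/49 ≈ $6.33

$6.33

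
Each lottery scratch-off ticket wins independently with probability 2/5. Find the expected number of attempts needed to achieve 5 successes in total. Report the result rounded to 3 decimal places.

12.500

By linearity (sum of 5 independent geometric waits), E[trials] = 5/p = 5/(2/5) = 25/2.
≈ 12.500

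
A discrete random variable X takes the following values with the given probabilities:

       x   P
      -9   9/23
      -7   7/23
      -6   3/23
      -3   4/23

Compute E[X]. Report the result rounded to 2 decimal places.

E[X] = (9/23)·(-9) + (7/23)·(-7) + (3/23)·(-6) + (4/23)·(-3)
     = -160/23 ≈ -6.96

-6.96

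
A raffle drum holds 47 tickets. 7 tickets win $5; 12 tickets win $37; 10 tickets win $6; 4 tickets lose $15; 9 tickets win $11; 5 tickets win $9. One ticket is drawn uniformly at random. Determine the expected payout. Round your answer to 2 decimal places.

$13.26

E[payout] = (7/47)·5 + (12/47)·37 + (10/47)·6 + (4/47)·(-15) + (9/47)·11 + (5/47)·9 = 623/47
≈ $13.26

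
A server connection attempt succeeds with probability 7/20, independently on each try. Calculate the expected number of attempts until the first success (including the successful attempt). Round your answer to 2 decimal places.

2.86

For a geometric distribution, E[trials] = 1/p = 1/(7/20) = 20/7.
≈ 2.86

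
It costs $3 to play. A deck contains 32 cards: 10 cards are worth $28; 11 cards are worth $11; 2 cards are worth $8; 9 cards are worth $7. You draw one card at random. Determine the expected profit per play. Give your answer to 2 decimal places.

$12.00

E[payout] = (10/32)·28 + (11/32)·11 + (2/32)·8 + (9/32)·7 = 15
Expected profit = 15 − 3 = 12 ≈ $12.00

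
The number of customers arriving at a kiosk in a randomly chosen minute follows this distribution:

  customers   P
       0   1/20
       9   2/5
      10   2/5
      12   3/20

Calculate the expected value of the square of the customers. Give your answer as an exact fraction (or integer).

E[X²] = (1/20)·0 + (2/5)·81 + (2/5)·100 + (3/20)·144
     = 94

94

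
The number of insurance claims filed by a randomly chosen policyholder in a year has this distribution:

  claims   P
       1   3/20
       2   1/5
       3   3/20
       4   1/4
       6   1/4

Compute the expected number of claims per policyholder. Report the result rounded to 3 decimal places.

E[X] = (3/20)·1 + (1/5)·2 + (3/20)·3 + (1/4)·4 + (1/4)·6
     = 7/2 ≈ 3.500

3.500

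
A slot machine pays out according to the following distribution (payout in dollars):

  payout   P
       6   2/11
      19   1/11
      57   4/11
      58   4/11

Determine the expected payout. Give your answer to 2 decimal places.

$44.64

E[X] = (2/11)·6 + (1/11)·19 + (4/11)·57 + (4/11)·58
     = 491/11 ≈ 44.64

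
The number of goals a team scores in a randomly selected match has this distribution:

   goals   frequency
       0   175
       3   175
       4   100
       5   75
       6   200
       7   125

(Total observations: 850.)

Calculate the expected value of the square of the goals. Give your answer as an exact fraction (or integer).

Total = 850, so P(goals=0) = 175/850, etc.
E[X²] = (7/34)·0 + (7/34)·9 + (2/17)·16 + (3/34)·25 + (4/17)·36 + (5/34)·49
     = 735/34

735/34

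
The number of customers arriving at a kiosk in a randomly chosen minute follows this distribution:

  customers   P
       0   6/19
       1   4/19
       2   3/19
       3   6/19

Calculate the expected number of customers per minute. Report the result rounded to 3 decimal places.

1.474

E[X] = (6/19)·0 + (4/19)·1 + (3/19)·2 + (6/19)·3
     = 28/19 ≈ 1.474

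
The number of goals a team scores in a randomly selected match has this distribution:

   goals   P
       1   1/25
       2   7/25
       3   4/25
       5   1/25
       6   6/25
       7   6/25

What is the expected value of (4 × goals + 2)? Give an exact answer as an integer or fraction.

98/5

E[4x+2] = (1/25)·6 + (7/25)·10 + (4/25)·14 + (1/25)·22 + (6/25)·26 + (6/25)·30
     = 98/5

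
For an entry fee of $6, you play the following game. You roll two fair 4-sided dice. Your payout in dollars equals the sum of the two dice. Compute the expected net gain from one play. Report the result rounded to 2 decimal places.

Distribution of the sum of the two dice: 2 w.p. 1/16, 3 w.p. 1/8, 4 w.p. 3/16, 5 w.p. 1/4, 6 w.p. 3/16, 7 w.p. 1/8, …
E[payout] = (1/16)·2 + (1/8)·3 + (3/16)·4 + (1/4)·5 + (3/16)·6 + (1/8)·7 + (1/16)·8 = 5
Expected profit = 5 − 6 = -1 ≈ -$1.00

-$1.00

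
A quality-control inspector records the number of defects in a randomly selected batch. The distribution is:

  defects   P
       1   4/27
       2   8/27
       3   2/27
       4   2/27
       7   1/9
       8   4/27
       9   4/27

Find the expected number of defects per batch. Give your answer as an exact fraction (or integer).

E[X] = (4/27)·1 + (8/27)·2 + (2/27)·3 + (2/27)·4 + (1/9)·7 + (4/27)·8 + (4/27)·9
     = 41/9

41/9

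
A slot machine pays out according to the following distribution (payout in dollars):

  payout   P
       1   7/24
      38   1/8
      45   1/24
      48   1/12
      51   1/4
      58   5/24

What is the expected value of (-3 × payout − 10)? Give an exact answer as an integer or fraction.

E[-3x-10] = (7/24)·(-13) + (1/8)·(-124) + (1/24)·(-145) + (1/12)·(-154) + (1/4)·(-163) + (5/24)·(-184)
     = -469/4

-469/4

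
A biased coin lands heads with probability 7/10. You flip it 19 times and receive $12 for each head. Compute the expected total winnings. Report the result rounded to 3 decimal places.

E[#heads] = 19·7/10 = 133/10 (linearity over flips).
E[winnings] = 12·133/10 = 798/5.
≈ 159.600

$159.600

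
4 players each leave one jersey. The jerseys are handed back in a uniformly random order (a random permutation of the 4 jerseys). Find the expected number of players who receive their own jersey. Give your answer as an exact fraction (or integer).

Let Xᵢ = 1 if person i gets their own jersey. For each i, P(Xᵢ=1) = 1/4.
By linearity of expectation, E[X₁+…+X_4] = 4·(1/4) = 1.

1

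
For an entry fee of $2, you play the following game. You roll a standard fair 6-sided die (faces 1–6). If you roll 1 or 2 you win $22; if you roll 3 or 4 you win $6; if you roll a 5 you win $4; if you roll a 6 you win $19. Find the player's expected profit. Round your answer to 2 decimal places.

$11.17

E[payout] = (1/6)·4 + (1/3)·6 + (1/6)·19 + (1/3)·22 = 79/6
Expected profit = 79/6 − 2 = 67/6 ≈ $11.17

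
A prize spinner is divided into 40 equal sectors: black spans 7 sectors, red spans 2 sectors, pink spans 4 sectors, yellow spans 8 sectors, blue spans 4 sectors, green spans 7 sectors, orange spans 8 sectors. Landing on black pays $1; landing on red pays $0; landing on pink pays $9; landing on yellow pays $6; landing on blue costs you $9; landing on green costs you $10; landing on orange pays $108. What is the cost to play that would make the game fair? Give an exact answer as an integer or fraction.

849/40 dollars

E[payout] = (7/40)·1 + (2/40)·0 + (4/40)·9 + (8/40)·6 + (4/40)·(-9) + (7/40)·(-10) + (8/40)·108 = 849/40
Fair fee = E[payout] = 849/40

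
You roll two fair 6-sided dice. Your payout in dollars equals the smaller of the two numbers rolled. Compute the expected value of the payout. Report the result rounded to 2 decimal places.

$2.53

Distribution of the smaller of the two numbers rolled: 1 w.p. 11/36, 2 w.p. 1/4, 3 w.p. 7/36, 4 w.p. 5/36, 5 w.p. 1/12, 6 w.p. 1/36
E[payout] = (11/36)·1 + (1/4)·2 + (7/36)·3 + (5/36)·4 + (1/12)·5 + (1/36)·6 = 91/36
≈ $2.53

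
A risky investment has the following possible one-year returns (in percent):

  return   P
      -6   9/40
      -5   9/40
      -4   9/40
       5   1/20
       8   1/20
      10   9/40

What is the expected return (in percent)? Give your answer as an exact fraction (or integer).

-19/40

E[X] = (9/40)·(-6) + (9/40)·(-5) + (9/40)·(-4) + (1/20)·5 + (1/20)·8 + (9/40)·10
     = -19/40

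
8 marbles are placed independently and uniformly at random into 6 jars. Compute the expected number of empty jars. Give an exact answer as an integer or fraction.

390625/279936

Let Xⱼ=1 if jar j is empty. P(Xⱼ=1) = ((6-1)/6)^8 = 390625/1679616.
By linearity, E[#empty] = 6·390625/1679616 = 390625/279936.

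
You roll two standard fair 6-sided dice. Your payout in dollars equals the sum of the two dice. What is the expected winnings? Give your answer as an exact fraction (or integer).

$7

Distribution of the sum of the two dice: 2 w.p. 1/36, 3 w.p. 1/18, 4 w.p. 1/12, 5 w.p. 1/9, 6 w.p. 5/36, 7 w.p. 1/6, …
E[payout] = (1/36)·2 + (1/18)·3 + (1/12)·4 + (1/9)·5 + (5/36)·6 + (1/6)·7 + (5/36)·8 + (1/9)·9 + (1/12)·10 + (1/18)·11 + (1/36)·12 = 7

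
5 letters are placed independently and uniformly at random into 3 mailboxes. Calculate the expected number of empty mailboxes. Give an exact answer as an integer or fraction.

Let Xⱼ=1 if mailbox j is empty. P(Xⱼ=1) = ((3-1)/3)^5 = 32/243.
By linearity, E[#empty] = 3·32/243 = 32/81.

32/81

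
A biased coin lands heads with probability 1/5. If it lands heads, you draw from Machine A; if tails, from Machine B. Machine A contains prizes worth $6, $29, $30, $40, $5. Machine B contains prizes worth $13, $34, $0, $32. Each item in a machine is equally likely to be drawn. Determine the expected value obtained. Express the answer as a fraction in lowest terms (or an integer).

E[X | Machine A] = (6 + 29 + 30 + 40 + 5)/5 = 22
E[X | Machine B] = (13 + 34 + 0 + 32)/4 = 79/4
E[X] = (1/5)·22 + (4/5)·79/4 = 101/5

101/5 dollars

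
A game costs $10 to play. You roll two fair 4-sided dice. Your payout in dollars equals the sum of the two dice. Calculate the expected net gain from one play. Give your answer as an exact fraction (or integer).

Distribution of the sum of the two dice: 2 w.p. 1/16, 3 w.p. 1/8, 4 w.p. 3/16, 5 w.p. 1/4, 6 w.p. 3/16, 7 w.p. 1/8, …
E[payout] = (1/16)·2 + (1/8)·3 + (3/16)·4 + (1/4)·5 + (3/16)·6 + (1/8)·7 + (1/16)·8 = 5
Expected profit = 5 − 10 = -5

-$5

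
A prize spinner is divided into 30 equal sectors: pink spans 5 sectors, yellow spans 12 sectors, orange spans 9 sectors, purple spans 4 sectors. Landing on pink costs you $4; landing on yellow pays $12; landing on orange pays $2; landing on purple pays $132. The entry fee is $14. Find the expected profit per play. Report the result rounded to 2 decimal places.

$8.33

E[payout] = (5/30)·(-4) + (12/30)·12 + (9/30)·2 + (4/30)·132 = 67/3
Expected profit = 67/3 − 14 = 25/3 ≈ $8.33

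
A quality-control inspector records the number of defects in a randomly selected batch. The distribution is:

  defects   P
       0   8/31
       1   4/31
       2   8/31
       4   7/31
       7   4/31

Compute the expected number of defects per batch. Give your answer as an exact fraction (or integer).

E[X] = (8/31)·0 + (4/31)·1 + (8/31)·2 + (7/31)·4 + (4/31)·7
     = 76/31

76/31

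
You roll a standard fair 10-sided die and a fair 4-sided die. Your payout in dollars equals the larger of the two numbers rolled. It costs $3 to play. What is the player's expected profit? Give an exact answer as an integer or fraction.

Distribution of the larger of the two numbers rolled: 1 w.p. 1/40, 2 w.p. 3/40, 3 w.p. 1/8, 4 w.p. 7/40, 5 w.p. 1/10, 6 w.p. 1/10, …
E[payout] = (1/40)·1 + (3/40)·2 + (1/8)·3 + (7/40)·4 + (1/10)·5 + (1/10)·6 + (1/10)·7 + (1/10)·8 + (1/10)·9 + (1/10)·10 = 23/4
Expected profit = 23/4 − 3 = 11/4

11/4 dollars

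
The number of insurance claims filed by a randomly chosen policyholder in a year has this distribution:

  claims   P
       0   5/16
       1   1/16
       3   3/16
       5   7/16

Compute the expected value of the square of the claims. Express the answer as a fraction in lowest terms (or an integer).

E[X²] = (5/16)·0 + (1/16)·1 + (3/16)·9 + (7/16)·25
     = 203/16

203/16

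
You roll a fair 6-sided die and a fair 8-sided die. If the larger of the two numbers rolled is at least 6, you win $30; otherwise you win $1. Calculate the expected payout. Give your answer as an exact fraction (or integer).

E[payout] = (25/48)·1 + (23/48)·30 = 715/48

715/48 dollars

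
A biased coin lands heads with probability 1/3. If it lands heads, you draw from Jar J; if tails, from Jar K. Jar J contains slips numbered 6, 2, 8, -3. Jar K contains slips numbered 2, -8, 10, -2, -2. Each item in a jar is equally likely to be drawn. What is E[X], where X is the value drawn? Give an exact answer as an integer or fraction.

13/12

E[X | Jar J] = (6 + 2 + 8 − 3)/4 = 13/4
E[X | Jar K] = (2 − 8 + 10 − 2 − 2)/5 = 0
E[X] = (1/3)·13/4 + (2/3)·0 = 13/12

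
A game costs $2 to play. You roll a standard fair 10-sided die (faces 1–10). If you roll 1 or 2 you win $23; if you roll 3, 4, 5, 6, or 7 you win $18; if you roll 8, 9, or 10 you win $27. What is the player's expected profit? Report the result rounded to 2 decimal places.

$19.70

E[payout] = (1/2)·18 + (1/5)·23 + (3/10)·27 = 217/10
Expected profit = 217/10 − 2 = 197/10 ≈ $19.70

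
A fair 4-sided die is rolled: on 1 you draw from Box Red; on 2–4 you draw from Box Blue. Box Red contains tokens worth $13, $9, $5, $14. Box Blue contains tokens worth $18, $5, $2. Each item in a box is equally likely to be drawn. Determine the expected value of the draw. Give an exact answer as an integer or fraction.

141/16 dollars

E[X | Box Red] = (13 + 9 + 5 + 14)/4 = 41/4
E[X | Box Blue] = (18 + 5 + 2)/3 = 25/3
E[X] = (1/4)·41/4 + (3/4)·25/3 = 141/16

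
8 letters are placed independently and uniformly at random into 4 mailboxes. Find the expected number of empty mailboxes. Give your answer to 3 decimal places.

0.400

Let Xⱼ=1 if mailbox j is empty. P(Xⱼ=1) = ((4-1)/4)^8 = 6561/65536.
By linearity, E[#empty] = 4·6561/65536 = 6561/16384.
≈ 0.400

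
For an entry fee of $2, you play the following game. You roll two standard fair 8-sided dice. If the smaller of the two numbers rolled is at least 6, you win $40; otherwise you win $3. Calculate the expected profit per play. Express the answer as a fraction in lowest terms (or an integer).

E[payout] = (55/64)·3 + (9/64)·40 = 525/64
Expected profit = 525/64 − 2 = 397/64

397/64 dollars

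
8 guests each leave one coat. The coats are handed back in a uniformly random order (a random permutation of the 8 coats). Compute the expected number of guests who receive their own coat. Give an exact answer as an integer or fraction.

1

Let Xᵢ = 1 if person i gets their own coat. For each i, P(Xᵢ=1) = 1/8.
By linearity of expectation, E[X₁+…+X_8] = 8·(1/8) = 1.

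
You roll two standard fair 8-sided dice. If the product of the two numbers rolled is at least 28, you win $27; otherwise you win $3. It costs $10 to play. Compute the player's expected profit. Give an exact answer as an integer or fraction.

E[payout] = (45/64)·3 + (19/64)·27 = 81/8
Expected profit = 81/8 − 10 = 1/8

1/8 dollars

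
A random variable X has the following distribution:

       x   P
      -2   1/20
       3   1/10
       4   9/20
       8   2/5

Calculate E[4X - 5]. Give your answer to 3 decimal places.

15.800

E[4x-5] = (1/20)·(-13) + (1/10)·7 + (9/20)·11 + (2/5)·27
     = 79/5 ≈ 15.800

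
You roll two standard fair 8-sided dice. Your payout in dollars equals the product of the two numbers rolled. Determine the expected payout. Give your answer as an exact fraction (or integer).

81/4 dollars

Distribution of the product of the two numbers rolled: 1 w.p. 1/64, 2 w.p. 1/32, 3 w.p. 1/32, 4 w.p. 3/64, 5 w.p. 1/32, 6 w.p. 1/16, …
E[payout] = (1/64)·1 + (1/32)·2 + (1/32)·3 + (3/64)·4 + (1/32)·5 + (1/16)·6 + (1/32)·7 + (1/16)·8 + (1/64)·9 + (1/32)·10 + (1/16)·12 + (1/32)·14 + (1/32)·15 + (3/64)·16 + (1/32)·18 + (1/32)·20 + (1/32)·21 + (1/16)·24 + (1/64)·25 + (1/32)·28 + (1/32)·30 + (1/32)·32 + (1/32)·35 + (1/64)·36 + (1/32)·40 + (1/32)·42 + (1/32)·48 + (1/64)·49 + (1/32)·56 + (1/64)·64 = 81/4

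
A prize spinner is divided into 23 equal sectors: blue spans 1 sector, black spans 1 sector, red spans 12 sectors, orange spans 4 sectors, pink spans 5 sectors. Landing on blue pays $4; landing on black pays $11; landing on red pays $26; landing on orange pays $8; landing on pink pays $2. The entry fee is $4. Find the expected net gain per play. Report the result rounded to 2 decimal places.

$12.04

E[payout] = (1/23)·4 + (1/23)·11 + (12/23)·26 + (4/23)·8 + (5/23)·2 = 369/23
Expected profit = 369/23 − 4 = 277/23 ≈ $12.04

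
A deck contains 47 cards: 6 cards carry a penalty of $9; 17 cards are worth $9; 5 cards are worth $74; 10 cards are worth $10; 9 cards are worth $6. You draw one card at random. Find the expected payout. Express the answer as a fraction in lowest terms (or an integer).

E[payout] = (6/47)·(-9) + (17/47)·9 + (5/47)·74 + (10/47)·10 + (9/47)·6 = 623/47

623/47 dollars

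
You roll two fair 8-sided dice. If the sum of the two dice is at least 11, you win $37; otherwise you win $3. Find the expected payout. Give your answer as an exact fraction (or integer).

453/32 dollars

E[payout] = (43/64)·3 + (21/64)·37 = 453/32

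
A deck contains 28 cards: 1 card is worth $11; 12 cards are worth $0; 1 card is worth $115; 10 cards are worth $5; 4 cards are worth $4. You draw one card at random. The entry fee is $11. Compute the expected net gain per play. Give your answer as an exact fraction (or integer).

E[payout] = (1/28)·11 + (12/28)·0 + (1/28)·115 + (10/28)·5 + (4/28)·4 = 48/7
Expected profit = 48/7 − 11 = -29/7

-29/7 dollars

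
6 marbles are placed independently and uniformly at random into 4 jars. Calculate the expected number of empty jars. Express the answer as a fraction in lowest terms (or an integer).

729/1024

Let Xⱼ=1 if jar j is empty. P(Xⱼ=1) = ((4-1)/4)^6 = 729/4096.
By linearity, E[#empty] = 4·729/4096 = 729/1024.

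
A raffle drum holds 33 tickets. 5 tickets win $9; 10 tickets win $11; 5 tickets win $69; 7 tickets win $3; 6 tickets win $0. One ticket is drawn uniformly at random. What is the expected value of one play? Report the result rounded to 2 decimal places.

$15.79

E[payout] = (5/33)·9 + (10/33)·11 + (5/33)·69 + (7/33)·3 + (6/33)·0 = 521/33
≈ $15.79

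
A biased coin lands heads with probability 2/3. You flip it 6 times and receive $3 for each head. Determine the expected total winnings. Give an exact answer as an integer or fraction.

E[#heads] = 6·2/3 = 4 (linearity over flips).
E[winnings] = 3·4 = 12.

$12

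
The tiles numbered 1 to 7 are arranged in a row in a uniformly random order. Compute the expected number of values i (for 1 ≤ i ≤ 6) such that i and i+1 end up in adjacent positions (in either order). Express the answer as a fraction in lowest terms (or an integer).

12/7

For each i ∈ {1,…,6}, let Xᵢ = 1 if i and i+1 are adjacent. P(Xᵢ=1) = 2·(7−1)!/7! = 2/7.
By linearity, E[ΣXᵢ] = (6)·(2/7) = 12/7.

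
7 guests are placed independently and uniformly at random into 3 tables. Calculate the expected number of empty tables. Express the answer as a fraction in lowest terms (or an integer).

128/729

Let Xⱼ=1 if table j is empty. P(Xⱼ=1) = ((3-1)/3)^7 = 128/2187.
By linearity, E[#empty] = 3·128/2187 = 128/729.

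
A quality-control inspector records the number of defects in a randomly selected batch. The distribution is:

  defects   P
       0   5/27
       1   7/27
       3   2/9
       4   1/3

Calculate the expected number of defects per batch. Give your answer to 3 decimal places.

2.259

E[X] = (5/27)·0 + (7/27)·1 + (2/9)·3 + (1/3)·4
     = 61/27 ≈ 2.259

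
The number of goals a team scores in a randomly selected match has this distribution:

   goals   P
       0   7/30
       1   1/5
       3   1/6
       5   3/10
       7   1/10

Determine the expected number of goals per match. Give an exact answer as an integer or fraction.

E[X] = (7/30)·0 + (1/5)·1 + (1/6)·3 + (3/10)·5 + (1/10)·7
     = 29/10

29/10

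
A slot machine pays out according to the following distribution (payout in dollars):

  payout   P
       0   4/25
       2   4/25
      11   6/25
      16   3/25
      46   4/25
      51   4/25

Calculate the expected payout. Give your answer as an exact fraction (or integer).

E[X] = (4/25)·0 + (4/25)·2 + (6/25)·11 + (3/25)·16 + (4/25)·46 + (4/25)·51
     = 102/5

102/5 dollars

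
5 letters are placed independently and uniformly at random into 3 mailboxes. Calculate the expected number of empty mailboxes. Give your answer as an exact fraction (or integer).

32/81

Let Xⱼ=1 if mailbox j is empty. P(Xⱼ=1) = ((3-1)/3)^5 = 32/243.
By linearity, E[#empty] = 3·32/243 = 32/81.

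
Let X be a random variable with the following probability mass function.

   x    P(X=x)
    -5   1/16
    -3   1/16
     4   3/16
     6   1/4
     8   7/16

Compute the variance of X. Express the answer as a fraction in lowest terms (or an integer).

233/16

E[X] = (1/16)·(-5) + (1/16)·(-3) + (3/16)·4 + (1/4)·6 + (7/16)·8 = 21/4
E[X²] = (1/16)·25 + (1/16)·9 + (3/16)·16 + (1/4)·36 + (7/16)·64 = 337/8
Var(X) = 337/8 − (21/4)² = 233/16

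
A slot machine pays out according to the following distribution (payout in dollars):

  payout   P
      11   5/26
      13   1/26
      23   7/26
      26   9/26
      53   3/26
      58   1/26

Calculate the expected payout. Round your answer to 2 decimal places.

E[X] = (5/26)·11 + (1/26)·13 + (7/26)·23 + (9/26)·26 + (3/26)·53 + (1/26)·58
     = 340/13 ≈ 26.15

$26.15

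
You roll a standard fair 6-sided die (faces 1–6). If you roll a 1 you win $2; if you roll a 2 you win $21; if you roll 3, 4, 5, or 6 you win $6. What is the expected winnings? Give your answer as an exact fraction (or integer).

47/6 dollars

E[payout] = (1/6)·2 + (2/3)·6 + (1/6)·21 = 47/6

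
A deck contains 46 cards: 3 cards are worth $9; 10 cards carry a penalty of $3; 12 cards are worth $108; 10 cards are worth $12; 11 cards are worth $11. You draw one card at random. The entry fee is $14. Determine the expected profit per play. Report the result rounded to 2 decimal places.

$19.35

E[payout] = (3/46)·9 + (10/46)·(-3) + (12/46)·108 + (10/46)·12 + (11/46)·11 = 767/23
Expected profit = 767/23 − 14 = 445/23 ≈ $19.35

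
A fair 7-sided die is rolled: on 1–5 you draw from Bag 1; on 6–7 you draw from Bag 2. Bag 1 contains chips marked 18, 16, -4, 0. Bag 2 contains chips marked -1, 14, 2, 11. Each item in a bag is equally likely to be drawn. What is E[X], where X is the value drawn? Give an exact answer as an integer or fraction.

101/14

E[X | Bag 1] = (18 + 16 − 4 + 0)/4 = 15/2
E[X | Bag 2] = (-1 + 14 + 2 + 11)/4 = 13/2
E[X] = (5/7)·15/2 + (2/7)·13/2 = 101/14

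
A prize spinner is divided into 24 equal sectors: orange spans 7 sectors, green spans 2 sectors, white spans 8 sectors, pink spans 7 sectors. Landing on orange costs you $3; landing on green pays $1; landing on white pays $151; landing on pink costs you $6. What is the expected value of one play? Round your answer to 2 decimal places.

E[payout] = (7/24)·(-3) + (2/24)·1 + (8/24)·151 + (7/24)·(-6) = 1147/24
≈ $47.79

$47.79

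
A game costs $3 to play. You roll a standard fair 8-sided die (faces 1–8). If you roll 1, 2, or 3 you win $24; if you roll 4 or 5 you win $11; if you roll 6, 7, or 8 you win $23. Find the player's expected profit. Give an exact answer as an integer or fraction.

139/8 dollars

E[payout] = (1/4)·11 + (3/8)·23 + (3/8)·24 = 163/8
Expected profit = 163/8 − 3 = 139/8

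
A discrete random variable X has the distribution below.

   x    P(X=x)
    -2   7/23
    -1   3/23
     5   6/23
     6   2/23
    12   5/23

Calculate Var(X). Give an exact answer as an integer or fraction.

E[X] = (7/23)·(-2) + (3/23)·(-1) + (6/23)·5 + (2/23)·6 + (5/23)·12 = 85/23
E[X²] = (7/23)·4 + (3/23)·1 + (6/23)·25 + (2/23)·36 + (5/23)·144 = 973/23
Var(X) = 973/23 − (85/23)² = 15154/529

15154/529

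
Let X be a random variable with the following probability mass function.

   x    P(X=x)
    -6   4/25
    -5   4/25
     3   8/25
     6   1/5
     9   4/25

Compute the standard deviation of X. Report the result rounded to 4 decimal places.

5.4235

E[X] = 46/25, E[X²] = 164/5
Var(X) = E[X²] − (E[X])² = 164/5 − 2116/625 = 18384/625
SD(X) = √(18384/625) ≈ 5.4235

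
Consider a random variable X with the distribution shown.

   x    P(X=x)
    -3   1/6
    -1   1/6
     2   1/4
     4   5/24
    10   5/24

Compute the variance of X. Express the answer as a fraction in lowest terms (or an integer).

E[X] = (1/6)·(-3) + (1/6)·(-1) + (1/4)·2 + (5/24)·4 + (5/24)·10 = 11/4
E[X²] = (1/6)·9 + (1/6)·1 + (1/4)·4 + (5/24)·16 + (5/24)·100 = 161/6
Var(X) = 161/6 − (11/4)² = 925/48

925/48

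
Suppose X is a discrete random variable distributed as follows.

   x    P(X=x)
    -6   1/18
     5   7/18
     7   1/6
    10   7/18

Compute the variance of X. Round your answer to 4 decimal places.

14.3333

E[X] = (1/18)·(-6) + (7/18)·5 + (1/6)·7 + (7/18)·10 = 20/3
E[X²] = (1/18)·36 + (7/18)·25 + (1/6)·49 + (7/18)·100 = 529/9
Var(X) = 529/9 − (20/3)² = 43/3 ≈ 14.3333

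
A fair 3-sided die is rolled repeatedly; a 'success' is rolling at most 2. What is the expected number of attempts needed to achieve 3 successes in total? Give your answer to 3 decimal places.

4.500

By linearity (sum of 3 independent geometric waits), E[trials] = 3/p = 3/(2/3) = 9/2.
≈ 4.500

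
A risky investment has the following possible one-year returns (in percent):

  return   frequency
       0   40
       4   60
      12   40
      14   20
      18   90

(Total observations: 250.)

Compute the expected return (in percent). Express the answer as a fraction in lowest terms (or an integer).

262/25

Total = 250, so P(return=0) = 40/250, etc.
E[X] = (4/25)·0 + (6/25)·4 + (4/25)·12 + (2/25)·14 + (9/25)·18
     = 262/25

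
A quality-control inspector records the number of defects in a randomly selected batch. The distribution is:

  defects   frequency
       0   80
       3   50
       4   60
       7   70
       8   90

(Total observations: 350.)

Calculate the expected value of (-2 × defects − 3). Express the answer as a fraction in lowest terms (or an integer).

-85/7

Total = 350, so P(defects=0) = 80/350, etc.
E[-2x-3] = (8/35)·(-3) + (1/7)·(-9) + (6/35)·(-11) + (1/5)·(-17) + (9/35)·(-19)
     = -85/7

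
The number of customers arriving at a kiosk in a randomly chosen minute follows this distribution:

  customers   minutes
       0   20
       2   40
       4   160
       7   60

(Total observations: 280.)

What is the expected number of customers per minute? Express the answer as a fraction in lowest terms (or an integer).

57/14

Total = 280, so P(customers=0) = 20/280, etc.
E[X] = (1/14)·0 + (1/7)·2 + (4/7)·4 + (3/14)·7
     = 57/14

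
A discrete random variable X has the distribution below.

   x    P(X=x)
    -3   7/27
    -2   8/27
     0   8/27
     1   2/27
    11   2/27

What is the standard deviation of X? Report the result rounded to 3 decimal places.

3.511

E[X] = -13/27, E[X²] = 113/9
Var(X) = E[X²] − (E[X])² = 113/9 − 169/729 = 8984/729
SD(X) = √(8984/729) ≈ 3.511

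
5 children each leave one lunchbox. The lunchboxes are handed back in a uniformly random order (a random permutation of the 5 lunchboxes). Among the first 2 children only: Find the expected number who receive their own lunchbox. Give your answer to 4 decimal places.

0.4000

Let Xᵢ = 1 if person i gets their own lunchbox. For each i, P(Xᵢ=1) = 1/5.
By linearity of expectation, E[X₁+…+X_2] = 2·(1/5) = 2/5.
≈ 0.4000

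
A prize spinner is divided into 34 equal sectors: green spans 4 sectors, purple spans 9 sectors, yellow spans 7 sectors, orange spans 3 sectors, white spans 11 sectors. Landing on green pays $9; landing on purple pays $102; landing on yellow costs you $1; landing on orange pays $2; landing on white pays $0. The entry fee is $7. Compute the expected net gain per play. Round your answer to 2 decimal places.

E[payout] = (4/34)·9 + (9/34)·102 + (7/34)·(-1) + (3/34)·2 + (11/34)·0 = 953/34
Expected profit = 953/34 − 7 = 715/34 ≈ $21.03

$21.03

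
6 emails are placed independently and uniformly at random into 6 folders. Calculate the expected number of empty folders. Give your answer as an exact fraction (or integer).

15625/7776

Let Xⱼ=1 if folder j is empty. P(Xⱼ=1) = ((6-1)/6)^6 = 15625/46656.
By linearity, E[#empty] = 6·15625/46656 = 15625/7776.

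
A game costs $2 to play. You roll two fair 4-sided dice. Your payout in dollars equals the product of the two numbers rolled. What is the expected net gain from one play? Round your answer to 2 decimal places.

Distribution of the product of the two numbers rolled: 1 w.p. 1/16, 2 w.p. 1/8, 3 w.p. 1/8, 4 w.p. 3/16, 6 w.p. 1/8, 8 w.p. 1/8, …
E[payout] = (1/16)·1 + (1/8)·2 + (1/8)·3 + (3/16)·4 + (1/8)·6 + (1/8)·8 + (1/16)·9 + (1/8)·12 + (1/16)·16 = 25/4
Expected profit = 25/4 − 2 = 17/4 ≈ $4.25

$4.25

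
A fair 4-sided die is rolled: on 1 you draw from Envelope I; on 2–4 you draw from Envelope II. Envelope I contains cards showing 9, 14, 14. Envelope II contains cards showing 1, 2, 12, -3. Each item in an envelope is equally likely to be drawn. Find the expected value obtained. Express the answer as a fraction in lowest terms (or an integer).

16/3

E[X | Envelope I] = (9 + 14 + 14)/3 = 37/3
E[X | Envelope II] = (1 + 2 + 12 − 3)/4 = 3
E[X] = (1/4)·37/3 + (3/4)·3 = 16/3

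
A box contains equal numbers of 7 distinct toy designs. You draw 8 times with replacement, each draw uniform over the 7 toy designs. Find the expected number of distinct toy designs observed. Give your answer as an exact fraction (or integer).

4085185/823543

Let Xⱼ=1 if type j appears at least once. P(Xⱼ=1) = 1 − ((7−1)/7)^8 = 4085185/5764801.
E[#distinct] = 7·4085185/5764801 = 4085185/823543.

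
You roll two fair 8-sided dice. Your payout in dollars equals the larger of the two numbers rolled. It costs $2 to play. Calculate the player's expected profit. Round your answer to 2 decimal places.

Distribution of the larger of the two numbers rolled: 1 w.p. 1/64, 2 w.p. 3/64, 3 w.p. 5/64, 4 w.p. 7/64, 5 w.p. 9/64, 6 w.p. 11/64, …
E[payout] = (1/64)·1 + (3/64)·2 + (5/64)·3 + (7/64)·4 + (9/64)·5 + (11/64)·6 + (13/64)·7 + (15/64)·8 = 93/16
Expected profit = 93/16 − 2 = 61/16 ≈ $3.81

$3.81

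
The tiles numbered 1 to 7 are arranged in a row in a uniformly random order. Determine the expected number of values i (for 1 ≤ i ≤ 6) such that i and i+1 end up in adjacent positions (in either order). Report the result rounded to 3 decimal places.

For each i ∈ {1,…,6}, let Xᵢ = 1 if i and i+1 are adjacent. P(Xᵢ=1) = 2·(7−1)!/7! = 2/7.
By linearity, E[ΣXᵢ] = (6)·(2/7) = 12/7.
≈ 1.714

1.714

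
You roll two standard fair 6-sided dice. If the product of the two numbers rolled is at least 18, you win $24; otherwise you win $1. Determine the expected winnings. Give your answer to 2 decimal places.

E[payout] = (13/18)·1 + (5/18)·24 = 133/18
≈ $7.39

$7.39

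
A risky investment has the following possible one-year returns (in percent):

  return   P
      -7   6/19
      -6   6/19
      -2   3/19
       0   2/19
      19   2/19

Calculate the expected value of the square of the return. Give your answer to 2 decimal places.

E[X²] = (6/19)·49 + (6/19)·36 + (3/19)·4 + (2/19)·0 + (2/19)·361
     = 1244/19 ≈ 65.47

65.47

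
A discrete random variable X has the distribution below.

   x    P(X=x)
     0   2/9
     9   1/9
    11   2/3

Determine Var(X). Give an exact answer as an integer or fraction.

182/9

E[X] = (2/9)·0 + (1/9)·9 + (2/3)·11 = 25/3
E[X²] = (2/9)·0 + (1/9)·81 + (2/3)·121 = 269/3
Var(X) = 269/3 − (25/3)² = 182/9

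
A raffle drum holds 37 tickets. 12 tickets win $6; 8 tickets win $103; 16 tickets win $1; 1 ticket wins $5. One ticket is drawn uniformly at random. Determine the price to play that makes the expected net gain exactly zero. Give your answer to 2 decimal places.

$24.78

E[payout] = (12/37)·6 + (8/37)·103 + (16/37)·1 + (1/37)·5 = 917/37
Fair fee = E[payout] = 917/37 ≈ $24.78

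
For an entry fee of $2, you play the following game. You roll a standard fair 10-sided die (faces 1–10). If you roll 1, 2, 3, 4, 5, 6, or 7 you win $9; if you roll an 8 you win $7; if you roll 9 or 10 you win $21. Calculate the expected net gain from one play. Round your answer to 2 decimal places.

$9.20

E[payout] = (1/10)·7 + (7/10)·9 + (1/5)·21 = 56/5
Expected profit = 56/5 − 2 = 46/5 ≈ $9.20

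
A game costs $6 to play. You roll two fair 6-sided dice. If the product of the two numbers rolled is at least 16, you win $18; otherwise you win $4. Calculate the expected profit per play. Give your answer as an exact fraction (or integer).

E[payout] = (25/36)·4 + (11/36)·18 = 149/18
Expected profit = 149/18 − 6 = 41/18

41/18 dollars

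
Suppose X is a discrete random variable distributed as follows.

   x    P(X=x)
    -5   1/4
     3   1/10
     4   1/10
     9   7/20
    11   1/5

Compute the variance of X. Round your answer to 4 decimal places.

E[X] = (1/4)·(-5) + (1/10)·3 + (1/10)·4 + (7/20)·9 + (1/5)·11 = 24/5
E[X²] = (1/4)·25 + (1/10)·9 + (1/10)·16 + (7/20)·81 + (1/5)·121 = 613/10
Var(X) = 613/10 − (24/5)² = 1913/50 ≈ 38.2600

38.2600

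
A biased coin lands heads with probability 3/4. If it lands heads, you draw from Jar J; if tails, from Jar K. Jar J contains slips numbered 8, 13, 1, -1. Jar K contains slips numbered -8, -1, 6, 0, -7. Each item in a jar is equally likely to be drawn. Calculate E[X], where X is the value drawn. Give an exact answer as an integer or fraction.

E[X | Jar J] = (8 + 13 + 1 − 1)/4 = 21/4
E[X | Jar K] = (-8 − 1 + 6 + 0 − 7)/5 = -2
E[X] = (3/4)·21/4 + (1/4)·(-2) = 55/16

55/16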